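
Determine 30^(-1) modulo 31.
Since 31 is prime, by Fermat 30^(-1) ≡ 30^{29} ≡ 30 (mod 31). Verify: 30 × 30 = 900 ≡ 1 (mod 31)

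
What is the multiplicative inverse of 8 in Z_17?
Since 17 is prime, by Fermat 8^(-1) ≡ 8^{15} ≡ 15 (mod 17). Verify: 8 × 15 = 120 ≡ 1 (mod 17)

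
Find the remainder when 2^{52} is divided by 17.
By Fermat: 2^{16} ≡ 1 (mod 17). 52 = 3×16 + 4. So 2^{52} ≡ 2^{4} ≡ 16 (mod 17)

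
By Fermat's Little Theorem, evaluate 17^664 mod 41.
By Fermat: 17^{40} ≡ 1 mod 41. 664 ≡ 24 mod 40. So 17^{664} ≡ 17^{24} ≡ 37 mod 41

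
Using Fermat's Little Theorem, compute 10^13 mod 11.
By Fermat: 10^{10} ≡ 1 (mod 11). So 10^{13} = 10^{10} · 10^{3} ≡ 10^{3} ≡ 10 (mod 11)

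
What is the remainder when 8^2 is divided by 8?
8^{2} = 64 ≡ 0 mod 8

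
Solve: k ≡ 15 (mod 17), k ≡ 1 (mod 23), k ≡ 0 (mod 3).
M = 17 × 23 × 3 = 1173. M₁ = 69, y₁ ≡ 1 (mod 17). M₂ = 51, y₂ ≡ 14 (mod 23). M₃ = 391, y₃ ≡ 1 (mod 3). k = 15×69×1 + 1×51×14 + 0×391×1 ≡ 576 (mod 1173)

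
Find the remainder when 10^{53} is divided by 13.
By Fermat: 10^{12} ≡ 1 mod 13. 53 = 4×12 + 5. So 10^{53} ≡ 10^{5} ≡ 4 mod 13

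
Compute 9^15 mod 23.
By repeated squaring (mod 23): 9^{1}≡9, 9^{2}≡12, 9^{4}≡6, 9^{8}≡13. Then 9^{15} = 9^{8+4+2+1} ≡ 13 × 6 × 12 × 9 ≡ 6 (mod 23)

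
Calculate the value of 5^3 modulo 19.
5^{3} = 125 ≡ 11 mod 19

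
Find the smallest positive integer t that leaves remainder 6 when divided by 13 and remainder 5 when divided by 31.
M = 13 × 31 = 403. M₁ = 31, y₁ ≡ 8 (mod 13). M₂ = 13, y₂ ≡ 12 (mod 31). t = 6×31×8 + 5×13×12 ≡ 253 (mod 403)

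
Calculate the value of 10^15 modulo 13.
Using Fermat: 10^{12} ≡ 1 (mod 13). 15 ≡ 3 (mod 12). So 10^{15} ≡ 10^{3} ≡ 12 (mod 13)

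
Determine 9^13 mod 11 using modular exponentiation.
Using Fermat: 9^{10} ≡ 1 (mod 11). 13 ≡ 3 (mod 10). So 9^{13} ≡ 9^{3} ≡ 3 (mod 11)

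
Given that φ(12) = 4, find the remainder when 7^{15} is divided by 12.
By Euler: 7^{4} ≡ 1 (mod 12) since gcd(7, 12) = 1. 15 = 3×4 + 3. So 7^{15} ≡ 7^{3} ≡ 7 (mod 12)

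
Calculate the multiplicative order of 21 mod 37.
Powers of 21 mod 37: 21^1≡21, 21^2≡34, 21^3≡11, 21^4≡9, 21^5≡4, 21^6≡10, 21^7≡25, 21^8≡7, 21^9≡36, 21^10≡16, 21^11≡3, 21^12≡26, 21^13≡28, 21^14≡33, 21^15≡27, 21^16≡12, 21^17≡30, 21^18≡1. ord_37(21) = 18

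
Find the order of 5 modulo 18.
Powers of 5 mod 18: 5^1≡5, 5^2≡7, 5^3≡17, 5^4≡13, 5^5≡11, 5^6≡1. ord_18(5) = 6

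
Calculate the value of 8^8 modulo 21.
By repeated squaring (mod 21): 8^{1}≡8, 8^{2}≡1, 8^{4}≡1, 8^{8}≡1. So 8^{8} ≡ 1 (mod 21)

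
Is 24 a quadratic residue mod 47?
By Euler's criterion: 24^{23} ≡ 1 mod 47. Since this equals 1, 24 is a QR.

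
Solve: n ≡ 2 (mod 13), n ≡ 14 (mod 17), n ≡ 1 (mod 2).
M = 13 × 17 × 2 = 442. M₁ = 34, y₁ ≡ 5 (mod 13). M₂ = 26, y₂ ≡ 2 (mod 17). M₃ = 221, y₃ ≡ 1 (mod 2). n = 2×34×5 + 14×26×2 + 1×221×1 ≡ 405 (mod 442)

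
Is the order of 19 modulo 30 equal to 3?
Powers of 19 mod 30: 19^1≡19, 19^2≡1. Already 19^2≡1, so the order is 2 < 3. No, the actual order is 2.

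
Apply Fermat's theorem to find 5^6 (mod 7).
By Fermat's Little Theorem, 5^{6} ≡ 1 (mod 7) since 7 is prime and gcd(5, 7) = 1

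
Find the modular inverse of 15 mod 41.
Since 41 is prime, by Fermat 15^(-1) ≡ 15^{39} ≡ 11 mod 41. Verify: 15 × 11 = 165 ≡ 1 mod 41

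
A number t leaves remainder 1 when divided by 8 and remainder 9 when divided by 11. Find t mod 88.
M = 8 × 11 = 88. M₁ = 11, y₁ ≡ 3 mod 8. M₂ = 8, y₂ ≡ 7 mod 11. t = 1×11×3 + 9×8×7 ≡ 9 mod 88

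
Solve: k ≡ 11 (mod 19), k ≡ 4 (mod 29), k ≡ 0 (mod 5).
M = 19 × 29 × 5 = 2755. M₁ = 145, y₁ ≡ 8 (mod 19). M₂ = 95, y₂ ≡ 11 (mod 29). M₃ = 551, y₃ ≡ 1 (mod 5). k = 11×145×8 + 4×95×11 + 0×551×1 ≡ 410 (mod 2755)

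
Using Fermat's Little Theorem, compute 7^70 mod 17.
By Fermat: 7^{16} ≡ 1 (mod 17). 70 = 4×16 + 6. So 7^{70} ≡ 7^{6} ≡ 9 (mod 17)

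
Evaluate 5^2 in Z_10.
5^{2} = 25 ≡ 5 (mod 10)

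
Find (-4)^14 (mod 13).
Using Fermat: (-4)^{12} ≡ 1 (mod 13). 14 ≡ 2 (mod 12). So (-4)^{14} ≡ (-4)^{2} ≡ 3 (mod 13)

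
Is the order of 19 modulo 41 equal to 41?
Powers of 19 mod 41: 19^1≡19, 19^2≡33, 19^3≡12, 19^4≡23, 19^5≡27, 19^6≡21, 19^7≡30, 19^8≡37, 19^9≡6, 19^10≡32, 19^11≡34, 19^12≡31, 19^13≡15, 19^14≡39, 19^15≡3, 19^16≡16, 19^17≡17, 19^18≡36, 19^19≡28, 19^20≡40, 19^21≡22, 19^22≡8, 19^23≡29, 19^24≡18, 19^25≡14, 19^26≡20, 19^27≡11, 19^28≡4, 19^29≡35, 19^30≡9, 19^31≡7, 19^32≡10, 19^33≡26, 19^34≡2, 19^35≡38, 19^36≡25, 19^37≡24, 19^38≡5, 19^39≡13, 19^40≡1. Already 19^40≡1, so the order is 40 < 41. No, the actual order is 40.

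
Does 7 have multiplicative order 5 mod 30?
Powers of 7 mod 30: 7^1≡7, 7^2≡19, 7^3≡13, 7^4≡1. Already 7^4≡1, so the order is 4 < 5. No, the actual order is 4.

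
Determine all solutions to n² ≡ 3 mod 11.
The square roots of 3 mod 11 are 5 and 6. Verify: 5² = 25 ≡ 3 mod 11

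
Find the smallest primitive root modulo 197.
g = 2. Powers: [2, 4, 8, 16, 32, 64, ...] generates all 196 non-zero residues.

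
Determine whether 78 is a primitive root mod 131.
78^{10} ≡ 1 (mod 131) and 10 < 130, so ord_131(78) = 10 ≠ 130 and 78 is not a primitive root.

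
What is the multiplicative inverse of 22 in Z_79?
Since 79 is prime, by Fermat 22^(-1) ≡ 22^{77} ≡ 18 mod 79. Verify: 22 × 18 = 396 ≡ 1 mod 79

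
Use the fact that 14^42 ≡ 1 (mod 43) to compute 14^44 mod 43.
By Fermat: 14^{42} ≡ 1 (mod 43). So 14^{44} = 14^{42} · 14^{2} ≡ 14^{2} ≡ 24 (mod 43)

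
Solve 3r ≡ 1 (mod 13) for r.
Since 13 is prime, by Fermat 3^(-1) ≡ 3^{11} ≡ 9 (mod 13). Verify: 3 × 9 = 27 ≡ 1 (mod 13)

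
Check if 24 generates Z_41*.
ord_41(24) divides 40. For each prime q|40: 24^{20}≡40, 24^{8}≡16, none ≡ 1. So 24 has order 40 and is a primitive root mod 41.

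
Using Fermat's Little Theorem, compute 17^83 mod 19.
By Fermat: 17^{18} ≡ 1 (mod 19). 83 = 4×18 + 11. So 17^{83} ≡ 17^{11} ≡ 4 (mod 19)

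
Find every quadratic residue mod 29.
Squares in Z_29*: {1, 4, 5, 6, 7, 9, 13, 16, 20, 22, 23, 24, 25, 28}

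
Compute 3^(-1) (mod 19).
Since 19 is prime, by Fermat 3^(-1) ≡ 3^{17} ≡ 13 (mod 19). Verify: 3 × 13 = 39 ≡ 1 (mod 19)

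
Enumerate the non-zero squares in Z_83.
QRs mod 83: {1, 3, 4, 7, 9, 10, 11, 12, 16, 17, 21, 23, 25, 26, 27, 28, 29, 30, 31, 33, 36, 37, 38, 40, 41, 44, 48, 49, 51, 59, 61, 63, 64, 65, 68, 69, 70, 75, 77, 78, 81}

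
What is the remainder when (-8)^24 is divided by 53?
By repeated squaring mod 53: (-8)^{1}≡45, (-8)^{2}≡11, (-8)^{4}≡15, (-8)^{8}≡13, (-8)^{16}≡10. Then (-8)^{24} = (-8)^{16+8} ≡ 10 × 13 ≡ 24 mod 53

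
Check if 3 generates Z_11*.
3^{5} ≡ 1 (mod 11) and 5 < 10, so ord_11(3) = 5 ≠ 10 and 3 is not a primitive root.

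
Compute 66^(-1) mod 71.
Since 71 is prime, by Fermat 66^(-1) ≡ 66^{69} ≡ 14 mod 71. Verify: 66 × 14 = 924 ≡ 1 mod 71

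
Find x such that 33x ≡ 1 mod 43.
Since 43 is prime, by Fermat 33^(-1) ≡ 33^{41} ≡ 30 mod 43. Verify: 33 × 30 = 990 ≡ 1 mod 43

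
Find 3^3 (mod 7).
3^{3} = 27 ≡ 6 (mod 7)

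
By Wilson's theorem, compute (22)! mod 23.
By Wilson's theorem, (22)! ≡ -1 ≡ 22 mod 23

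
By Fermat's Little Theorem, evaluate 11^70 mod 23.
By Fermat: 11^{22} ≡ 1 (mod 23). 70 = 3×22 + 4. So 11^{70} ≡ 11^{4} ≡ 13 (mod 23)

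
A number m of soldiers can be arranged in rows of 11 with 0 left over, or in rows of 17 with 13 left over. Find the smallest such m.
M = 11 × 17 = 187. M₁ = 17, y₁ ≡ 2 mod 11. M₂ = 11, y₂ ≡ 14 mod 17. m = 0×17×2 + 13×11×14 ≡ 132 mod 187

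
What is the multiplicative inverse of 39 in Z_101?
Since 101 is prime, by Fermat 39^(-1) ≡ 39^{99} ≡ 57 mod 101. Verify: 39 × 57 = 2223 ≡ 1 mod 101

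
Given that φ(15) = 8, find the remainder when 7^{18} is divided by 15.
By Euler: 7^{8} ≡ 1 mod 15 since gcd(7, 15) = 1. 18 = 2×8 + 2. So 7^{18} ≡ 7^{2} ≡ 4 mod 15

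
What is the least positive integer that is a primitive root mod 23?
g = 5. For each prime q|22: 5^{11}≡22, 5^{2}≡2, none ≡ 1, so ord_23(5) = 22 and 5 is a primitive root.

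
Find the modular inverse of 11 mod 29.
Since 29 is prime, by Fermat 11^(-1) ≡ 11^{27} ≡ 8 (mod 29). Verify: 11 × 8 = 88 ≡ 1 (mod 29)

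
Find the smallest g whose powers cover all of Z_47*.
g = 5. For each prime q|46: 5^{23}≡46, 5^{2}≡25, none ≡ 1, so ord_47(5) = 46 and 5 is a primitive root.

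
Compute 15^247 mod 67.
Using Fermat: 15^{66} ≡ 1 mod 67. 247 ≡ 49 mod 66. So 15^{247} ≡ 15^{49} ≡ 64 mod 67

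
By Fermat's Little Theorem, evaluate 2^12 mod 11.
By Fermat: 2^{10} ≡ 1 (mod 11). So 2^{12} = 2^{10} · 2^{2} ≡ 2^{2} ≡ 4 (mod 11)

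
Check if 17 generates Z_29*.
17^{4} ≡ 1 (mod 29) and 4 < 28, so ord_29(17) = 4 ≠ 28 and 17 is not a primitive root.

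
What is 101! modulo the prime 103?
(102)! = (101)! × (102) ≡ -1 mod 103. So (101)! ≡ -1 × (102)^(-1) ≡ (-1)×(-1) = 1 mod 103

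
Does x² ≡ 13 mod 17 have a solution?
By Euler's criterion: 13^{8} ≡ 1 mod 17. Since this equals 1, 13 is a QR.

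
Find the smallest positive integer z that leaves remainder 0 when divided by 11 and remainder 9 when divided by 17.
M = 11 × 17 = 187. M₁ = 17, y₁ ≡ 2 mod 11. M₂ = 11, y₂ ≡ 14 mod 17. z = 0×17×2 + 9×11×14 ≡ 77 mod 187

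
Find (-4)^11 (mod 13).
By repeated squaring (mod 13): (-4)^{1}≡9, (-4)^{2}≡3, (-4)^{4}≡9, (-4)^{8}≡3. Then (-4)^{11} = (-4)^{8+2+1} ≡ 3 × 3 × 9 ≡ 3 (mod 13)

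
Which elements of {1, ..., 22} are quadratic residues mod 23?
Squares in Z_23*: {1, 2, 3, 4, 6, 8, 9, 12, 13, 16, 18}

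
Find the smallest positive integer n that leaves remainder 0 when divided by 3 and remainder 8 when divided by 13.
M = 3 × 13 = 39. M₁ = 13, y₁ ≡ 1 mod 3. M₂ = 3, y₂ ≡ 9 mod 13. n = 0×13×1 + 8×3×9 ≡ 21 mod 39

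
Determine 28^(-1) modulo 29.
Since 29 is prime, by Fermat 28^(-1) ≡ 28^{27} ≡ 28 (mod 29). Verify: 28 × 28 = 784 ≡ 1 (mod 29)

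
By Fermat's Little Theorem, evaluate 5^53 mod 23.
By Fermat: 5^{22} ≡ 1 mod 23. 53 = 2×22 + 9. So 5^{53} ≡ 5^{9} ≡ 11 mod 23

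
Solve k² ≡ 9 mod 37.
The square roots of 9 mod 37 are 34 and 3. Verify: 34² = 1156 ≡ 9 mod 37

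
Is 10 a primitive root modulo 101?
10^{4} ≡ 1 mod 101 and 4 < 100, so ord_101(10) = 4 ≠ 100 and 10 is not a primitive root.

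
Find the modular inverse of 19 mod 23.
Since 23 is prime, by Fermat 19^(-1) ≡ 19^{21} ≡ 17 mod 23. Verify: 19 × 17 = 323 ≡ 1 mod 23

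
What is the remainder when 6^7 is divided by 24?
By repeated squaring (mod 24): 6^{1}≡6, 6^{2}≡12, 6^{4}≡0. Then 6^{7} = 6^{4+2+1} ≡ 0 × 12 × 6 ≡ 0 (mod 24)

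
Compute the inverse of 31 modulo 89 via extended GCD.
Extended GCD: 31(23) + 89(-8) = 1. So 31^(-1) ≡ 23 mod 89. Verify: 31 × 23 = 713 ≡ 1 mod 89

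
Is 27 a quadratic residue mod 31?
By Euler's criterion: 27^{15} ≡ 30 (mod 31). Since this equals -1 (≡ 30), 27 is not a QR.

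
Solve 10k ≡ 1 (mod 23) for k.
Since 23 is prime, by Fermat 10^(-1) ≡ 10^{21} ≡ 7 (mod 23). Verify: 10 × 7 = 70 ≡ 1 (mod 23)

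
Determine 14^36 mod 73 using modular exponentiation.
By repeated squaring (mod 73): 14^{1}≡14, 14^{2}≡50, 14^{4}≡18, 14^{8}≡32, 14^{16}≡2, 14^{32}≡4. Then 14^{36} = 14^{32+4} ≡ 4 × 18 ≡ 72 (mod 73)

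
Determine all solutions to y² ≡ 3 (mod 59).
The square roots of 3 mod 59 are 48 and 11. Verify: 48² = 2304 ≡ 3 (mod 59)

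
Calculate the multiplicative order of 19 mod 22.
Powers of 19 mod 22: 19^1≡19, 19^2≡9, 19^3≡17, 19^4≡15, 19^5≡21, 19^6≡3, 19^7≡13, 19^8≡5, 19^9≡7, 19^10≡1. Order = 10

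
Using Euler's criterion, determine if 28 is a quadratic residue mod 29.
By Euler's criterion: 28^{14} ≡ 1 mod 29. Since this equals 1, 28 is a QR.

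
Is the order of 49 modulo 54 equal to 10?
Powers of 49 mod 54: 49^1≡49, 49^2≡25, 49^3≡37, 49^4≡31, 49^5≡7, 49^6≡19, 49^7≡13, 49^8≡43, 49^9≡1. Already 49^9≡1, so the order is 9 < 10. No, the actual order is 9.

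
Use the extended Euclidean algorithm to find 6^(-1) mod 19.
Extended GCD: 6(-3) + 19(1) = 1. So 6^(-1) ≡ -3 ≡ 16 (mod 19). Verify: 6 × 16 = 96 ≡ 1 (mod 19)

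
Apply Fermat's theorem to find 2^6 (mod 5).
By Fermat: 2^{4} ≡ 1 (mod 5). So 2^{6} = 2^{4} · 2^{2} ≡ 2^{2} ≡ 4 (mod 5)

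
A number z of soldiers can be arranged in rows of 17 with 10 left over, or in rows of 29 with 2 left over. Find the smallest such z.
M = 17 × 29 = 493. M₁ = 29, y₁ ≡ 10 (mod 17). M₂ = 17, y₂ ≡ 12 (mod 29). z = 10×29×10 + 2×17×12 ≡ 350 (mod 493)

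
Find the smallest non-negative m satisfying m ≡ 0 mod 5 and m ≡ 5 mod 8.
M = 5 × 8 = 40. M₁ = 8, y₁ ≡ 2 mod 5. M₂ = 5, y₂ ≡ 5 mod 8. m = 0×8×2 + 5×5×5 ≡ 5 mod 40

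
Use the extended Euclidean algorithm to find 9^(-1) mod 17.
Extended GCD: 9(2) + 17(-1) = 1. So 9^(-1) ≡ 2 (mod 17). Verify: 9 × 2 = 18 ≡ 1 (mod 17)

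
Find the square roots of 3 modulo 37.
The square roots of 3 mod 37 are 22 and 15. Verify: 22² = 484 ≡ 3 (mod 37)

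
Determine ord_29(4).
Powers of 4 mod 29: 4^1≡4, 4^2≡16, 4^3≡6, 4^4≡24, 4^5≡9, 4^6≡7, 4^7≡28, 4^8≡25, 4^9≡13, 4^10≡23, 4^11≡5, 4^12≡20, 4^13≡22, 4^14≡1. Order = 14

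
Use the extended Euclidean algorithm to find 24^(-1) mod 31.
Extended GCD: 24(-9) + 31(7) = 1. So 24^(-1) ≡ -9 ≡ 22 mod 31. Verify: 24 × 22 = 528 ≡ 1 mod 31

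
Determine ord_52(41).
Powers of 41 mod 52: 41^1≡41, 41^2≡17, 41^3≡21, 41^4≡29, 41^5≡45, 41^6≡25, 41^7≡37, 41^8≡9, 41^9≡5, 41^10≡49, 41^11≡33, 41^12≡1. ord_52(41) = 12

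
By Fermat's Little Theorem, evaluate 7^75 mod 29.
By Fermat: 7^{28} ≡ 1 (mod 29). 75 = 2×28 + 19. So 7^{75} ≡ 7^{19} ≡ 16 (mod 29)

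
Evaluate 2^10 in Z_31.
By repeated squaring mod 31: 2^{1}≡2, 2^{2}≡4, 2^{4}≡16, 2^{8}≡8. Then 2^{10} = 2^{8+2} ≡ 8 × 4 ≡ 1 mod 31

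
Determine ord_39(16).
Powers of 16 mod 39: 16^1≡16, 16^2≡22, 16^3≡1. Order = 3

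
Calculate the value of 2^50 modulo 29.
Using Fermat: 2^{28} ≡ 1 mod 29. 50 ≡ 22 mod 28. So 2^{50} ≡ 2^{22} ≡ 5 mod 29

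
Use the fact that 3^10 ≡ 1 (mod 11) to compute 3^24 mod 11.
By Fermat: 3^{10} ≡ 1 (mod 11). 24 = 2×10 + 4. So 3^{24} ≡ 3^{4} ≡ 4 (mod 11)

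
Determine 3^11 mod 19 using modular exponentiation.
By repeated squaring (mod 19): 3^{1}≡3, 3^{2}≡9, 3^{4}≡5, 3^{8}≡6. Then 3^{11} = 3^{8+2+1} ≡ 6 × 9 × 3 ≡ 10 (mod 19)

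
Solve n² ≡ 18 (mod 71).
The square roots of 18 mod 71 are 36 and 35. Verify: 36² = 1296 ≡ 18 (mod 71)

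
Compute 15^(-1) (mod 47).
Since 47 is prime, by Fermat 15^(-1) ≡ 15^{45} ≡ 22 (mod 47). Verify: 15 × 22 = 330 ≡ 1 (mod 47)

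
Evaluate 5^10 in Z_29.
By repeated squaring mod 29: 5^{1}≡5, 5^{2}≡25, 5^{4}≡16, 5^{8}≡24. Then 5^{10} = 5^{8+2} ≡ 24 × 25 ≡ 20 mod 29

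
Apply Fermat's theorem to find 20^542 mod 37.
By Fermat: 20^{36} ≡ 1 mod 37. 542 ≡ 2 mod 36. So 20^{542} ≡ 20^{2} ≡ 30 mod 37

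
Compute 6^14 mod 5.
Using Fermat: 6^{4} ≡ 1 mod 5. 14 ≡ 2 mod 4. So 6^{14} ≡ 6^{2} ≡ 1 mod 5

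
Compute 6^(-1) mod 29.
Since 29 is prime, by Fermat 6^(-1) ≡ 6^{27} ≡ 5 mod 29. Verify: 6 × 5 = 30 ≡ 1 mod 29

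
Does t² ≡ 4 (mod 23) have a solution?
By Euler's criterion: 4^{11} ≡ 1 (mod 23). Since this equals 1, 4 is a QR.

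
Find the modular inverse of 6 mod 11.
Since 11 is prime, by Fermat 6^(-1) ≡ 6^{9} ≡ 2 (mod 11). Verify: 6 × 2 = 12 ≡ 1 (mod 11)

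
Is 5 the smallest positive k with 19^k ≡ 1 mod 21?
Powers of 19 mod 21: 19^1≡19, 19^2≡4, 19^3≡13, 19^4≡16, 19^5≡10, 19^6≡1. 19^5≡10≢1, so ord ≠ 5. No, the actual order is 6.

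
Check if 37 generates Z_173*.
37^{86} ≡ 1 mod 173 and 86 < 172, so ord_173(37) = 86 ≠ 172 and 37 is not a primitive root.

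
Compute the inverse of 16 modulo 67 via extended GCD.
Extended GCD: 16(21) + 67(-5) = 1. So 16^(-1) ≡ 21 (mod 67). Verify: 16 × 21 = 336 ≡ 1 (mod 67)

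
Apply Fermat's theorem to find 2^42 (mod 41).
By Fermat: 2^{40} ≡ 1 (mod 41). So 2^{42} = 2^{40} · 2^{2} ≡ 2^{2} ≡ 4 (mod 41)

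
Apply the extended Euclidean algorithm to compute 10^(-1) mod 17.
Extended GCD: 10(-5) + 17(3) = 1. So 10^(-1) ≡ -5 ≡ 12 (mod 17). Verify: 10 × 12 = 120 ≡ 1 (mod 17)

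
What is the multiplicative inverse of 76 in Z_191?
Since 191 is prime, by Fermat 76^(-1) ≡ 76^{189} ≡ 93 (mod 191). Verify: 76 × 93 = 7068 ≡ 1 (mod 191)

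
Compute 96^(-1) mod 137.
Since 137 is prime, by Fermat 96^(-1) ≡ 96^{135} ≡ 10 mod 137. Verify: 96 × 10 = 960 ≡ 1 mod 137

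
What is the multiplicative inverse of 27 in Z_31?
Since 31 is prime, by Fermat 27^(-1) ≡ 27^{29} ≡ 23 (mod 31). Verify: 27 × 23 = 621 ≡ 1 (mod 31)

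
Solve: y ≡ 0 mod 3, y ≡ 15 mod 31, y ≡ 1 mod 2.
M = 3 × 31 × 2 = 186. M₁ = 62, y₁ ≡ 2 mod 3. M₂ = 6, y₂ ≡ 26 mod 31. M₃ = 93, y₃ ≡ 1 mod 2. y = 0×62×2 + 15×6×26 + 1×93×1 ≡ 15 mod 186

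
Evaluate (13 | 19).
(13/19) = 13^{9} mod 19 = -1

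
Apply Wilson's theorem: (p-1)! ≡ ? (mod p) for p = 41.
By Wilson's theorem, (40)! ≡ -1 ≡ 40 (mod 41)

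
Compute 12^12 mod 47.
By repeated squaring (mod 47): 12^{1}≡12, 12^{2}≡3, 12^{4}≡9, 12^{8}≡34. Then 12^{12} = 12^{8+4} ≡ 34 × 9 ≡ 24 (mod 47)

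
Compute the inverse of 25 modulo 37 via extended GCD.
Extended GCD: 25(3) + 37(-2) = 1. So 25^(-1) ≡ 3 (mod 37). Verify: 25 × 3 = 75 ≡ 1 (mod 37)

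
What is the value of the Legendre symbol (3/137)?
(3/137) = 3^{68} mod 137 = -1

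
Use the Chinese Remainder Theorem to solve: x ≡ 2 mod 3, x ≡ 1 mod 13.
M = 3 × 13 = 39. M₁ = 13, y₁ ≡ 1 mod 3. M₂ = 3, y₂ ≡ 9 mod 13. x = 2×13×1 + 1×3×9 ≡ 14 mod 39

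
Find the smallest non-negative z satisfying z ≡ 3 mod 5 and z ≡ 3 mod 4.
M = 5 × 4 = 20. M₁ = 4, y₁ ≡ 4 mod 5. M₂ = 5, y₂ ≡ 1 mod 4. z = 3×4×4 + 3×5×1 ≡ 3 mod 20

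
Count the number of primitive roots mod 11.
Number of primitive roots mod 11 = φ(p-1) = φ(10) = 4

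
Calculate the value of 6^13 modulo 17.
By repeated squaring (mod 17): 6^{1}≡6, 6^{2}≡2, 6^{4}≡4, 6^{8}≡16. Then 6^{13} = 6^{8+4+1} ≡ 16 × 4 × 6 ≡ 10 (mod 17)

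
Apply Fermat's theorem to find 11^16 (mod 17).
By Fermat's Little Theorem, 11^{16} ≡ 1 (mod 17) since 17 is prime and gcd(11, 17) = 1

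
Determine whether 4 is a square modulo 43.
By Euler's criterion: 4^{21} ≡ 1 (mod 43). Since this equals 1, 4 is a QR.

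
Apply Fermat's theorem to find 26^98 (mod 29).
By Fermat: 26^{28} ≡ 1 (mod 29). 98 = 3×28 + 14. So 26^{98} ≡ 26^{14} ≡ 28 (mod 29)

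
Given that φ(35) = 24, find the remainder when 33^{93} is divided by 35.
By Euler: 33^{24} ≡ 1 mod 35 since gcd(33, 35) = 1. 93 = 3×24 + 21. So 33^{93} ≡ 33^{21} ≡ 13 mod 35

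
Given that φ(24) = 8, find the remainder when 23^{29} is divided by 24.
By Euler: 23^{8} ≡ 1 mod 24 since gcd(23, 24) = 1. 29 = 3×8 + 5. So 23^{29} ≡ 23^{5} ≡ 23 mod 24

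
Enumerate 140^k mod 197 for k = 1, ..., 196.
140^1, 140^2, ..., 140^{196} mod 197: [140, 97, 184, 150, 118, 169, 20, 42, 167, 134, 45, 193, 31, 6, 52, 188, 119, 112, 117, 29, 120, 55, 17, 16, 73, 173, 186, 36, 115, 143, 123, 81, 111, 174, 129, 133, 102, 96, 44, 53, 131, 19, 99, 70, 147, 92, 75, 59, 183, 10, 21, 182, 67, 121, 195, 114, 3, 26, 94, 158, 56, 157, 113, 60, 126, 107, 8, 135, 185, 93, 18, 156, 170, 160, 139, 154, 87, 163, 165, 51, 48, 22, 125, 164, 108, 148, 35, 172, 46, 136, 128, 190, 5, 109, 91, 132, 159, 196, 57, 100, 13, 47, 79, 28, 177, 155, 30, 63, 152, 4, 166, 191, 145, 9, 78, 85, 80, 168, 77, 142, 180, 181, 124, 24, 11, 161, 82, 54, 74, 116, 86, 23, 68, 64, 95, 101, 153, 144, 66, 178, 98, 127, 50, 105, 122, 138, 14, 187, 176, 15, 130, 76, 2, 83, 194, 171, 103, 39, 141, 40, 84, 137, 71, 90, 189, 62, 12, 104, 179, 41, 27, 37, 58, 43, 110, 34, 32, 146, 149, 175, 72, 33, 89, 49, 162, 25, 151, 61, 69, 7, 192, 88, 106, 65, 38, 1]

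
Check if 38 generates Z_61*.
38^{20} ≡ 1 (mod 61) and 20 < 60, so ord_61(38) = 20 ≠ 60 and 38 is not a primitive root.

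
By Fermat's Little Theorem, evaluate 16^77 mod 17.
By Fermat: 16^{16} ≡ 1 mod 17. 77 = 4×16 + 13. So 16^{77} ≡ 16^{13} ≡ 16 mod 17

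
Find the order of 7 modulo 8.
Powers of 7 mod 8: 7^1≡7, 7^2≡1. ord_8(7) = 2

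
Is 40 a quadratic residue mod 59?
By Euler's criterion: 40^{29} ≡ 58 (mod 59). Since this equals -1 (≡ 58), 40 is not a QR.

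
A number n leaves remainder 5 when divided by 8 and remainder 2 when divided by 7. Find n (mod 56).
M = 8 × 7 = 56. M₁ = 7, y₁ ≡ 7 (mod 8). M₂ = 8, y₂ ≡ 1 (mod 7). n = 5×7×7 + 2×8×1 ≡ 37 (mod 56)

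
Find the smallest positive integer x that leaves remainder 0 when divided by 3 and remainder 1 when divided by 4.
M = 3 × 4 = 12. M₁ = 4, y₁ ≡ 1 mod 3. M₂ = 3, y₂ ≡ 3 mod 4. x = 0×4×1 + 1×3×3 ≡ 9 mod 12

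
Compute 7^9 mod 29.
By repeated squaring mod 29: 7^{1}≡7, 7^{2}≡20, 7^{4}≡23, 7^{8}≡7. Then 7^{9} = 7^{8+1} ≡ 7 × 7 ≡ 20 mod 29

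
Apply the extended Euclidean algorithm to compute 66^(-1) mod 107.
Extended GCD: 66(-47) + 107(29) = 1. So 66^(-1) ≡ -47 ≡ 60 (mod 107). Verify: 66 × 60 = 3960 ≡ 1 (mod 107)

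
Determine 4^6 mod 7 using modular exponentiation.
Using Fermat: 4^{6} ≡ 1 mod 7. 6 ≡ 0 mod 6. So 4^{6} ≡ 4^{0} ≡ 1 mod 7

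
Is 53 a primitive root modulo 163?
53^{9} ≡ 1 mod 163 and 9 < 162, so ord_163(53) = 9 ≠ 162 and 53 is not a primitive root.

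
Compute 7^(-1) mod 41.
Since 41 is prime, by Fermat 7^(-1) ≡ 7^{39} ≡ 6 mod 41. Verify: 7 × 6 = 42 ≡ 1 mod 41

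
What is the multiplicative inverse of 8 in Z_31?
Since 31 is prime, by Fermat 8^(-1) ≡ 8^{29} ≡ 4 mod 31. Verify: 8 × 4 = 32 ≡ 1 mod 31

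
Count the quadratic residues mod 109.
The squaring map on Z_109* is 2-to-1, so there are (108)/2 = 54 QRs.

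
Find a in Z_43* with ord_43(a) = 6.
7 has order 6 mod 43 since 7^{6} ≡ 1 mod 43 and no smaller power works.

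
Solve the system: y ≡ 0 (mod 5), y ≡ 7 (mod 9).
M = 5 × 9 = 45. M₁ = 9, y₁ ≡ 4 (mod 5). M₂ = 5, y₂ ≡ 2 (mod 9). y = 0×9×4 + 7×5×2 ≡ 25 (mod 45)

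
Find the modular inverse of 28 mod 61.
Since 61 is prime, by Fermat 28^(-1) ≡ 28^{59} ≡ 24 mod 61. Verify: 28 × 24 = 672 ≡ 1 mod 61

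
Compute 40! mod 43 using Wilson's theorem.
(42)! = (40)! × (41) × (42) ≡ -1 mod 43. So (40)! ≡ -1 × [(42)(41)]^(-1) ≡ 21 mod 43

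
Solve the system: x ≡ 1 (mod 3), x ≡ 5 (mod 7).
M = 3 × 7 = 21. M₁ = 7, y₁ ≡ 1 (mod 3). M₂ = 3, y₂ ≡ 5 (mod 7). x = 1×7×1 + 5×3×5 ≡ 19 (mod 21)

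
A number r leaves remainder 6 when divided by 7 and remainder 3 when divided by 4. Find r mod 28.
M = 7 × 4 = 28. M₁ = 4, y₁ ≡ 2 mod 7. M₂ = 7, y₂ ≡ 3 mod 4. r = 6×4×2 + 3×7×3 ≡ 27 mod 28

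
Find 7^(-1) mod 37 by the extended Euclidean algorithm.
Extended GCD: 7(16) + 37(-3) = 1. So 7^(-1) ≡ 16 mod 37. Verify: 7 × 16 = 112 ≡ 1 mod 37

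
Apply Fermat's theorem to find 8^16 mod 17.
By Fermat's Little Theorem, 8^{16} ≡ 1 mod 17 since 17 is prime and gcd(8, 17) = 1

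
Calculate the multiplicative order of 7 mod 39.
Powers of 7 mod 39: 7^1≡7, 7^2≡10, 7^3≡31, 7^4≡22, 7^5≡37, 7^6≡25, 7^7≡19, 7^8≡16, 7^9≡34, 7^10≡4, 7^11≡28, 7^12≡1. So the order of 7 is 12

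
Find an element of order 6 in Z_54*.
17 has order 6 mod 54 since 17^{6} ≡ 1 mod 54 and no smaller power works.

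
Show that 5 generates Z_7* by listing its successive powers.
5^1, 5^2, ..., 5^{6} mod 7: [5, 4, 6, 2, 3, 1]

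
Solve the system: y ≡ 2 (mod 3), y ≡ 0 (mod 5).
M = 3 × 5 = 15. M₁ = 5, y₁ ≡ 2 (mod 3). M₂ = 3, y₂ ≡ 2 (mod 5). y = 2×5×2 + 0×3×2 ≡ 5 (mod 15)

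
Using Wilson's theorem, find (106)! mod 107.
By Wilson's theorem, (106)! ≡ -1 ≡ 106 mod 107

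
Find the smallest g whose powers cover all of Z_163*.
g = 2. For each prime q|162: 2^{81}≡162, 2^{54}≡104, none ≡ 1, so ord_163(2) = 162 and 2 is a primitive root.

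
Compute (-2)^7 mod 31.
By repeated squaring (mod 31): (-2)^{1}≡29, (-2)^{2}≡4, (-2)^{4}≡16. Then (-2)^{7} = (-2)^{4+2+1} ≡ 16 × 4 × 29 ≡ 27 (mod 31)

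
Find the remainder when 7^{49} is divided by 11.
By Fermat: 7^{10} ≡ 1 (mod 11). 49 = 4×10 + 9. So 7^{49} ≡ 7^{9} ≡ 8 (mod 11)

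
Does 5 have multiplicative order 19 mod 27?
Powers of 5 mod 27: 5^1≡5, 5^2≡25, 5^3≡17, 5^4≡4, 5^5≡20, 5^6≡19, 5^7≡14, 5^8≡16, 5^9≡26, 5^10≡22, 5^11≡2, 5^12≡10, 5^13≡23, 5^14≡7, 5^15≡8, 5^16≡13, 5^17≡11, 5^18≡1. Already 5^18≡1, so the order is 18 < 19. No, the actual order is 18.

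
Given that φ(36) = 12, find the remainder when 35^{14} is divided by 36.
By Euler: 35^{12} ≡ 1 (mod 36) since gcd(35, 36) = 1. 14 = 1×12 + 2. So 35^{14} ≡ 35^{2} ≡ 1 (mod 36)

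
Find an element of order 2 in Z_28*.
15 has order 2 mod 28 since 15^{2} ≡ 1 mod 28 and no smaller power works.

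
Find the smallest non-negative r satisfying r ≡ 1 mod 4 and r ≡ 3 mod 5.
M = 4 × 5 = 20. M₁ = 5, y₁ ≡ 1 mod 4. M₂ = 4, y₂ ≡ 4 mod 5. r = 1×5×1 + 3×4×4 ≡ 13 mod 20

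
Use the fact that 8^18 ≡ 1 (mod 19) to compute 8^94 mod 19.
By Fermat: 8^{18} ≡ 1 (mod 19). 94 = 5×18 + 4. So 8^{94} ≡ 8^{4} ≡ 11 (mod 19)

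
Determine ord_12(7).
Powers of 7 mod 12: 7^1≡7, 7^2≡1. ord_12(7) = 2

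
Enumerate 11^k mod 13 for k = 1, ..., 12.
11^1, 11^2, ..., 11^{12} mod 13: [11, 4, 5, 3, 7, 12, 2, 9, 8, 10, 6, 1]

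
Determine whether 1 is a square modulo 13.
By Euler's criterion: 1^{6} ≡ 1 (mod 13). Since this equals 1, 1 is a QR.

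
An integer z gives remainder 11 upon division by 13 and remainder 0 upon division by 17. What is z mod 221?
M = 13 × 17 = 221. M₁ = 17, y₁ ≡ 10 mod 13. M₂ = 13, y₂ ≡ 4 mod 17. z = 11×17×10 + 0×13×4 ≡ 102 mod 221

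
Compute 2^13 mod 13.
Using Fermat: 2^{12} ≡ 1 (mod 13). 13 ≡ 1 (mod 12). So 2^{13} ≡ 2^{1} ≡ 2 (mod 13)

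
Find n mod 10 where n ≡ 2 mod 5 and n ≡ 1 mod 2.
M = 5 × 2 = 10. M₁ = 2, y₁ ≡ 3 mod 5. M₂ = 5, y₂ ≡ 1 mod 2. n = 2×2×3 + 1×5×1 ≡ 7 mod 10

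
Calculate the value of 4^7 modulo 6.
By repeated squaring (mod 6): 4^{1}≡4, 4^{2}≡4, 4^{4}≡4. Then 4^{7} = 4^{4+2+1} ≡ 4 × 4 × 4 ≡ 4 (mod 6)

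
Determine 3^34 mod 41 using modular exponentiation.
By repeated squaring mod 41: 3^{1}≡3, 3^{2}≡9, 3^{4}≡40, 3^{8}≡1, 3^{16}≡1, 3^{32}≡1. Then 3^{34} = 3^{32+2} ≡ 1 × 9 ≡ 9 mod 41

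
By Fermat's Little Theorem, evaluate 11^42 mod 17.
By Fermat: 11^{16} ≡ 1 (mod 17). 42 = 2×16 + 10. So 11^{42} ≡ 11^{10} ≡ 15 (mod 17)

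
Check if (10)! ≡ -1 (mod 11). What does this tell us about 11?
(10)! mod 11 = 10. Since this equals -1 (mod 11), Wilson confirms 11 is prime.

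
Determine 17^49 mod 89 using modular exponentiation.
By repeated squaring mod 89: 17^{1}≡17, 17^{2}≡22, 17^{4}≡39, 17^{8}≡8, 17^{16}≡64, 17^{32}≡2. Then 17^{49} = 17^{32+16+1} ≡ 2 × 64 × 17 ≡ 40 mod 89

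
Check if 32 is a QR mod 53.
By Euler's criterion: 32^{26} ≡ 52 mod 53. Since this equals -1 (≡ 52), 32 is not a QR.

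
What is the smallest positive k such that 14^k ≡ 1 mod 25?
Powers of 14 mod 25: 14^1≡14, 14^2≡21, 14^3≡19, 14^4≡16, 14^5≡24, 14^6≡11, 14^7≡4, 14^8≡6, 14^9≡9, 14^10≡1. So the order of 14 is 10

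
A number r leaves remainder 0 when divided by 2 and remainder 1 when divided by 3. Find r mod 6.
M = 2 × 3 = 6. M₁ = 3, y₁ ≡ 1 mod 2. M₂ = 2, y₂ ≡ 2 mod 3. r = 0×3×1 + 1×2×2 ≡ 4 mod 6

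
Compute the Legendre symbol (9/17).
(9/17) = 9^{8} mod 17 = 1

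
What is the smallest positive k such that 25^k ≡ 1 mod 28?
Powers of 25 mod 28: 25^1≡25, 25^2≡9, 25^3≡1. ord_28(25) = 3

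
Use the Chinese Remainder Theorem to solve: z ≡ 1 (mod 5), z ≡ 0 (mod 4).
M = 5 × 4 = 20. M₁ = 4, y₁ ≡ 4 (mod 5). M₂ = 5, y₂ ≡ 1 (mod 4). z = 1×4×4 + 0×5×1 ≡ 16 (mod 20)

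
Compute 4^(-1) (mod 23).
Since 23 is prime, by Fermat 4^(-1) ≡ 4^{21} ≡ 6 (mod 23). Verify: 4 × 6 = 24 ≡ 1 (mod 23)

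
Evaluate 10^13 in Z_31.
By repeated squaring (mod 31): 10^{1}≡10, 10^{2}≡7, 10^{4}≡18, 10^{8}≡14. Then 10^{13} = 10^{8+4+1} ≡ 14 × 18 × 10 ≡ 9 (mod 31)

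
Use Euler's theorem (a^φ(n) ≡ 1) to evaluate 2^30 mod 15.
By Euler: 2^{8} ≡ 1 (mod 15) since gcd(2, 15) = 1. 30 = 3×8 + 6. So 2^{30} ≡ 2^{6} ≡ 4 (mod 15)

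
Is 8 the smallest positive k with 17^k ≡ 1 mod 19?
Powers of 17 mod 19: 17^1≡17, 17^2≡4, 17^3≡11, 17^4≡16, 17^5≡6, 17^6≡7, 17^7≡5, 17^8≡9, 17^9≡1. 17^8≡9≢1, so ord ≠ 8. No, the actual order is 9.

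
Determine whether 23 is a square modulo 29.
By Euler's criterion: 23^{14} ≡ 1 mod 29. Since this equals 1, 23 is a QR.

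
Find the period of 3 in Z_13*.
Powers of 3 mod 13: 3^1≡3, 3^2≡9, 3^3≡1. Order = 3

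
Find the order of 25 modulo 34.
Powers of 25 mod 34: 25^1≡25, 25^2≡13, 25^3≡19, 25^4≡33, 25^5≡9, 25^6≡21, 25^7≡15, 25^8≡1. So the order of 25 is 8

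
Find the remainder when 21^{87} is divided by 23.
By Fermat: 21^{22} ≡ 1 mod 23. 87 = 3×22 + 21. So 21^{87} ≡ 21^{21} ≡ 11 mod 23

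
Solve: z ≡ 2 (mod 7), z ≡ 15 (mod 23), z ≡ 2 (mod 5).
M = 7 × 23 × 5 = 805. M₁ = 115, y₁ ≡ 5 (mod 7). M₂ = 35, y₂ ≡ 2 (mod 23). M₃ = 161, y₃ ≡ 1 (mod 5). z = 2×115×5 + 15×35×2 + 2×161×1 ≡ 107 (mod 805)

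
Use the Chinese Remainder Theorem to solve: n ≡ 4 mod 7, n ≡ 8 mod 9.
M = 7 × 9 = 63. M₁ = 9, y₁ ≡ 4 mod 7. M₂ = 7, y₂ ≡ 4 mod 9. n = 4×9×4 + 8×7×4 ≡ 53 mod 63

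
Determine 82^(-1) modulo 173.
Since 173 is prime, by Fermat 82^(-1) ≡ 82^{171} ≡ 19 (mod 173). Verify: 82 × 19 = 1558 ≡ 1 (mod 173)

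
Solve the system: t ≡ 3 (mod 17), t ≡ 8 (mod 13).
M = 17 × 13 = 221. M₁ = 13, y₁ ≡ 4 (mod 17). M₂ = 17, y₂ ≡ 10 (mod 13). t = 3×13×4 + 8×17×10 ≡ 190 (mod 221)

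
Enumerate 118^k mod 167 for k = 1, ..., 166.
118^1, 118^2, ..., 118^{166} mod 167: [118, 63, 86, 128, 74, 48, 153, 18, 120, 132, 45, 133, 163, 29, 82, 157, 156, 38, 142, 56, 95, 21, 140, 154, 136, 16, 51, 6, 40, 44, 15, 100, 110, 121, 83, 108, 52, 124, 103, 130, 143, 7, 158, 107, 101, 61, 17, 2, 69, 126, 5, 89, 148, 96, 139, 36, 73, 97, 90, 99, 159, 58, 164, 147, 145, 76, 117, 112, 23, 42, 113, 141, 105, 32, 102, 12, 80, 88, 30, 33, 53, 75, 166, 49, 104, 81, 39, 93, 119, 14, 149, 47, 35, 122, 34, 4, 138, 85, 10, 11, 129, 25, 111, 72, 146, 27, 13, 31, 151, 116, 161, 127, 123, 152, 67, 57, 46, 84, 59, 115, 43, 64, 37, 24, 160, 9, 60, 66, 106, 150, 165, 98, 41, 162, 78, 19, 71, 28, 131, 94, 70, 77, 68, 8, 109, 3, 20, 22, 91, 50, 55, 144, 125, 54, 26, 62, 135, 65, 155, 87, 79, 137, 134, 114, 92, 1]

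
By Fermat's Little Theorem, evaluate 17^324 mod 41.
By Fermat: 17^{40} ≡ 1 mod 41. 324 ≡ 4 mod 40. So 17^{324} ≡ 17^{4} ≡ 4 mod 41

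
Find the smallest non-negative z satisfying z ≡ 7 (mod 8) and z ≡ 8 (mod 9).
M = 8 × 9 = 72. M₁ = 9, y₁ ≡ 1 (mod 8). M₂ = 8, y₂ ≡ 8 (mod 9). z = 7×9×1 + 8×8×8 ≡ 71 (mod 72)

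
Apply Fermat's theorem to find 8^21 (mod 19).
By Fermat: 8^{18} ≡ 1 (mod 19). So 8^{21} = 8^{18} · 8^{3} ≡ 8^{3} ≡ 18 (mod 19)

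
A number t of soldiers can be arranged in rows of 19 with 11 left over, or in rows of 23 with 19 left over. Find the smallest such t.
M = 19 × 23 = 437. M₁ = 23, y₁ ≡ 5 (mod 19). M₂ = 19, y₂ ≡ 17 (mod 23). t = 11×23×5 + 19×19×17 ≡ 410 (mod 437)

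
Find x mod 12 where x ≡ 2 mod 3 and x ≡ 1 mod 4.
M = 3 × 4 = 12. M₁ = 4, y₁ ≡ 1 mod 3. M₂ = 3, y₂ ≡ 3 mod 4. x = 2×4×1 + 1×3×3 ≡ 5 mod 12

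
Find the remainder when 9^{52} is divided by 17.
By Fermat: 9^{16} ≡ 1 (mod 17). 52 = 3×16 + 4. So 9^{52} ≡ 9^{4} ≡ 16 (mod 17)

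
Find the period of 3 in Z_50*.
Powers of 3 mod 50: 3^1≡3, 3^2≡9, 3^3≡27, 3^4≡31, 3^5≡43, 3^6≡29, 3^7≡37, 3^8≡11, 3^9≡33, 3^10≡49, 3^11≡47, 3^12≡41, 3^13≡23, 3^14≡19, 3^15≡7, 3^16≡21, 3^17≡13, 3^18≡39, 3^19≡17, 3^20≡1. So the order of 3 is 20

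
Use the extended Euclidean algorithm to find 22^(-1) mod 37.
Extended GCD: 22(-5) + 37(3) = 1. So 22^(-1) ≡ -5 ≡ 32 (mod 37). Verify: 22 × 32 = 704 ≡ 1 (mod 37)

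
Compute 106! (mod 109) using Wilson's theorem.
(108)! = (106)! × (107) × (108) ≡ -1 (mod 109). So (106)! ≡ -1 × [(108)(107)]^(-1) ≡ 54 (mod 109)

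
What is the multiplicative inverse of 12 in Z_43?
Since 43 is prime, by Fermat 12^(-1) ≡ 12^{41} ≡ 18 (mod 43). Verify: 12 × 18 = 216 ≡ 1 (mod 43)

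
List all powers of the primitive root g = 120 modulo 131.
120^1, 120^2, ..., 120^{130} mod 131: [120, 121, 110, 100, 79, 48, 127, 44, 40, 84, 124, 77, 70, 16, 86, 102, 57, 28, 85, 113, 67, 49, 116, 34, 19, 53, 72, 125, 66, 60, 126, 55, 50, 105, 24, 129, 22, 20, 42, 62, 104, 35, 8, 43, 51, 94, 14, 108, 122, 99, 90, 58, 17, 75, 92, 36, 128, 33, 30, 63, 93, 25, 118, 12, 130, 11, 10, 21, 31, 52, 83, 4, 87, 91, 47, 7, 54, 61, 115, 45, 29, 74, 103, 46, 18, 64, 82, 15, 97, 112, 78, 59, 6, 65, 71, 5, 76, 81, 26, 107, 2, 109, 111, 89, 69, 27, 96, 123, 88, 80, 37, 117, 23, 9, 32, 41, 73, 114, 56, 39, 95, 3, 98, 101, 68, 38, 106, 13, 119, 1]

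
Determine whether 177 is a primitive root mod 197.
177^{28} ≡ 1 mod 197 and 28 < 196, so ord_197(177) = 28 ≠ 196 and 177 is not a primitive root.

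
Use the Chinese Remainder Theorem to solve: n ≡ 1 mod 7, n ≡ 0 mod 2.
M = 7 × 2 = 14. M₁ = 2, y₁ ≡ 4 mod 7. M₂ = 7, y₂ ≡ 1 mod 2. n = 1×2×4 + 0×7×1 ≡ 8 mod 14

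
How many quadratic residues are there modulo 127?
Exactly half the non-zero residues mod a prime are QRs: (127-1)/2 = 63.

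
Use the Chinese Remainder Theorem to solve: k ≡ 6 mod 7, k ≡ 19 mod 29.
M = 7 × 29 = 203. M₁ = 29, y₁ ≡ 1 mod 7. M₂ = 7, y₂ ≡ 25 mod 29. k = 6×29×1 + 19×7×25 ≡ 48 mod 203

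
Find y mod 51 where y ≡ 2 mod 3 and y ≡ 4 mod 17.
M = 3 × 17 = 51. M₁ = 17, y₁ ≡ 2 mod 3. M₂ = 3, y₂ ≡ 6 mod 17. y = 2×17×2 + 4×3×6 ≡ 38 mod 51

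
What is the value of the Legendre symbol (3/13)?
(3/13) = 3^{6} mod 13 = 1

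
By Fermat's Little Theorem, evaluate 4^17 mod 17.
By Fermat: 4^{16} ≡ 1 (mod 17). So 4^{17} = 4^{16} · 4^{1} ≡ 4^{1} ≡ 4 (mod 17)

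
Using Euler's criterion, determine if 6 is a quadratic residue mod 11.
By Euler's criterion: 6^{5} ≡ 10 mod 11. Since this equals -1 (≡ 10), 6 is not a QR.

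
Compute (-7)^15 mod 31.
By repeated squaring (mod 31): (-7)^{1}≡24, (-7)^{2}≡18, (-7)^{4}≡14, (-7)^{8}≡10. Then (-7)^{15} = (-7)^{8+4+2+1} ≡ 10 × 14 × 18 × 24 ≡ 30 (mod 31)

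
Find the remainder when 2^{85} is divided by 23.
By Fermat: 2^{22} ≡ 1 mod 23. 85 = 3×22 + 19. So 2^{85} ≡ 2^{19} ≡ 3 mod 23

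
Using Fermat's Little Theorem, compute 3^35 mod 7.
By Fermat: 3^{6} ≡ 1 mod 7. 35 = 5×6 + 5. So 3^{35} ≡ 3^{5} ≡ 5 mod 7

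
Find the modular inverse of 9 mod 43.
Since 43 is prime, by Fermat 9^(-1) ≡ 9^{41} ≡ 24 (mod 43). Verify: 9 × 24 = 216 ≡ 1 (mod 43)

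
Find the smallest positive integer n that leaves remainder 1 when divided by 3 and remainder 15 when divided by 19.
M = 3 × 19 = 57. M₁ = 19, y₁ ≡ 1 (mod 3). M₂ = 3, y₂ ≡ 13 (mod 19). n = 1×19×1 + 15×3×13 ≡ 34 (mod 57)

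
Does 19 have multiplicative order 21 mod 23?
Powers of 19 mod 23: 19^1≡19, 19^2≡16, 19^3≡5, 19^4≡3, 19^5≡11, 19^6≡2, 19^7≡15, 19^8≡9, 19^9≡10, 19^10≡6, 19^11≡22, 19^12≡4, 19^13≡7, 19^14≡18, 19^15≡20, 19^16≡12, 19^17≡21, 19^18≡8, 19^19≡14, 19^20≡13, 19^21≡17, 19^22≡1. 19^21≡17≢1, so ord ≠ 21. No, the actual order is 22.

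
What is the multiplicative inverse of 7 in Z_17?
Since 17 is prime, by Fermat 7^(-1) ≡ 7^{15} ≡ 5 (mod 17). Verify: 7 × 5 = 35 ≡ 1 (mod 17)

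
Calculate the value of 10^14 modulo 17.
By repeated squaring (mod 17): 10^{1}≡10, 10^{2}≡15, 10^{4}≡4, 10^{8}≡16. Then 10^{14} = 10^{8+4+2} ≡ 16 × 4 × 15 ≡ 8 (mod 17)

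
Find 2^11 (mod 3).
Using Fermat: 2^{2} ≡ 1 (mod 3). 11 ≡ 1 (mod 2). So 2^{11} ≡ 2^{1} ≡ 2 (mod 3)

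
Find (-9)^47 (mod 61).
By repeated squaring (mod 61): (-9)^{1}≡52, (-9)^{2}≡20, (-9)^{4}≡34, (-9)^{8}≡58, (-9)^{16}≡9, (-9)^{32}≡20. Then (-9)^{47} = (-9)^{32+8+4+2+1} ≡ 20 × 58 × 34 × 20 × 52 ≡ 41 (mod 61)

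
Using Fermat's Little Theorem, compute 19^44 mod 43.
By Fermat: 19^{42} ≡ 1 (mod 43). So 19^{44} = 19^{42} · 19^{2} ≡ 19^{2} ≡ 17 (mod 43)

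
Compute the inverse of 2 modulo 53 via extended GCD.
Extended GCD: 2(-26) + 53(1) = 1. So 2^(-1) ≡ -26 ≡ 27 mod 53. Verify: 2 × 27 = 54 ≡ 1 mod 53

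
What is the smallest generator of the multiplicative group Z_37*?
g = 2. Powers: [2, 4, 8, 16, 32, 27, 17, 34, ...] generates all 36 non-zero residues.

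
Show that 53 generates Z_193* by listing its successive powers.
53^1, 53^2, ..., 53^{192} mod 193: [53, 107, 74, 62, 5, 72, 149, 177, 117, 25, 167, 166, 113, 6, 125, 63, 58, 179, 30, 46, 122, 97, 123, 150, 37, 31, 99, 36, 171, 185, 155, 109, 180, 83, 153, 3, 159, 128, 29, 186, 15, 23, 61, 145, 158, 75, 115, 112, 146, 18, 182, 189, 174, 151, 90, 138, 173, 98, 176, 64, 111, 93, 104, 108, 127, 169, 79, 134, 154, 56, 73, 9, 91, 191, 87, 172, 45, 69, 183, 49, 88, 32, 152, 143, 52, 54, 160, 181, 136, 67, 77, 28, 133, 101, 142, 192, 140, 86, 119, 131, 188, 121, 44, 16, 76, 168, 26, 27, 80, 187, 68, 130, 135, 14, 163, 147, 71, 96, 70, 43, 156, 162, 94, 157, 22, 8, 38, 84, 13, 110, 40, 190, 34, 65, 164, 7, 178, 170, 132, 48, 35, 118, 78, 81, 47, 175, 11, 4, 19, 42, 103, 55, 20, 95, 17, 129, 82, 100, 89, 85, 66, 24, 114, 59, 39, 137, 120, 184, 102, 2, 106, 21, 148, 124, 10, 144, 105, 161, 41, 50, 141, 139, 33, 12, 57, 126, 116, 165, 60, 92, 51, 1]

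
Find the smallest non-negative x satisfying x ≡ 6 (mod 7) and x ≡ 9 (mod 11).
M = 7 × 11 = 77. M₁ = 11, y₁ ≡ 2 (mod 7). M₂ = 7, y₂ ≡ 8 (mod 11). x = 6×11×2 + 9×7×8 ≡ 20 (mod 77)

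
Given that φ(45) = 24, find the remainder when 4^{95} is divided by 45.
By Euler: 4^{24} ≡ 1 mod 45 since gcd(4, 45) = 1. 95 = 3×24 + 23. So 4^{95} ≡ 4^{23} ≡ 34 mod 45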